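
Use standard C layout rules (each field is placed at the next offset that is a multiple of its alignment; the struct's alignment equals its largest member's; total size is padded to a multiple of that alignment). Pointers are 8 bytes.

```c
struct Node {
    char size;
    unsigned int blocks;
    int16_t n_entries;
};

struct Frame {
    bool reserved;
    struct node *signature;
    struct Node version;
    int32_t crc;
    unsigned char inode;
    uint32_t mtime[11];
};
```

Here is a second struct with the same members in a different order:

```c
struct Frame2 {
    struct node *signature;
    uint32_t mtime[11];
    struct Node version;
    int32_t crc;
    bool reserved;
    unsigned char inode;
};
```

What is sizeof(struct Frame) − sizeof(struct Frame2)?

Node: @0: size [1B, align 1] → 1; +3 pad (align 4); @4: blocks [4B, align 4] → 8; @8: n_entries [2B, align 2] → 10; +2 tail pad (align 4); size 12, align 4
@0: reserved [1B, align 1] → 1
+7 pad (align 8)
@8: signature [8B, align 8] → 16
@16: version [12B, align 4] → 28
@28: crc [4B, align 4] → 32
@32: inode [1B, align 1] → 33
+3 pad (align 4)
@36: mtime [44B, align 4] → 80
size 80, align 8
— Frame2 —
@0: signature [8B, align 8] → 8
@8: mtime [44B, align 4] → 52
@52: version [12B, align 4] → 64
@64: crc [4B, align 4] → 68
@68: reserved [1B, align 1] → 69
@69: inode [1B, align 1] → 70
+2 tail pad (align 8)
size 72, align 8
80 − 72 = 8

8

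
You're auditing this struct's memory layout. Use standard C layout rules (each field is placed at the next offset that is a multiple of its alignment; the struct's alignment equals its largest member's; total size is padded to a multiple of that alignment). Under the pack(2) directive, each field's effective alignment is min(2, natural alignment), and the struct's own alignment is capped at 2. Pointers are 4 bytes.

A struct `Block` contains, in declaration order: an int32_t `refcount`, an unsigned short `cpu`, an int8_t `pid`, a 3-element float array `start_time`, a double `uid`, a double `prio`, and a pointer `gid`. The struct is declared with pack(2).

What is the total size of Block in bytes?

@0: refcount [4B, align 2] → 4
@4: cpu [2B, align 2] → 6
@6: pid [1B, align 1] → 7
+1 pad (align 2)
@8: start_time [12B, align 2] → 20
@20: uid [8B, align 2] → 28
@28: prio [8B, align 2] → 36
@36: gid [4B, align 2] → 40
size 40, align 2

40 bytes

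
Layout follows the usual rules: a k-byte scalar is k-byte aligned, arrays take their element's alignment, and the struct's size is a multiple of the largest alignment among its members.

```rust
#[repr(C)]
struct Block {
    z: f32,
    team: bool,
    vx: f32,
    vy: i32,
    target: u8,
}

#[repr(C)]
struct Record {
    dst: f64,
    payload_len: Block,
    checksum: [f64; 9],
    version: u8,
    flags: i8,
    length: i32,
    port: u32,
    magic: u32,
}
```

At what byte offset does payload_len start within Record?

8

Block: @0: z [4B, align 4] → 4; @4: team [1B, align 1] → 5; +3 pad (align 4); @8: vx [4B, align 4] → 12; @12: vy [4B, align 4] → 16; @16: target [1B, align 1] → 17; +3 tail pad (align 4); size 20, align 4
@0: dst [8B, align 8] → 8
@8: payload_len [20B, align 4] → 28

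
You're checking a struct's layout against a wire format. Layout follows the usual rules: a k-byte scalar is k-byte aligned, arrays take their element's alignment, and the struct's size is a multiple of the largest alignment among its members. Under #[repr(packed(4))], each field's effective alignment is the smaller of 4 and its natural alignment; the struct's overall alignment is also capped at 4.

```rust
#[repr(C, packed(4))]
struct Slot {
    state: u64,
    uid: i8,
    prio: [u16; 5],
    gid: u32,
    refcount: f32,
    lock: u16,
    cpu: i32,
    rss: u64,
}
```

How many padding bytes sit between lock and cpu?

@0: state [8B, align 4] → 8
@8: uid [1B, align 1] → 9
+1 pad (align 2)
@10: prio [10B, align 2] → 20
@20: gid [4B, align 4] → 24
@24: refcount [4B, align 4] → 28
@28: lock [2B, align 2] → 30
+2 pad (align 4)
@32: cpu [4B, align 4] → 36

2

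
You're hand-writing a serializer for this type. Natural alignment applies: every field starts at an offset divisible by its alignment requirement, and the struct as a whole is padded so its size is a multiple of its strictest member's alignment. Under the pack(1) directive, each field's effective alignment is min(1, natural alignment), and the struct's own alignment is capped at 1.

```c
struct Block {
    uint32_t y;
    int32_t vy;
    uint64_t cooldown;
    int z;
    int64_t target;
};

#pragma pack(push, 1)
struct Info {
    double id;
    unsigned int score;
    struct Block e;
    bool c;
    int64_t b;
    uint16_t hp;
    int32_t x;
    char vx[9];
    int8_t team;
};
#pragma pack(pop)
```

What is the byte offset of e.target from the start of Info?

Block: y at 0 (size 4, align 4) → ends 4; vy at 4 (size 4, align 4) → ends 8; cooldown at 8 (size 8, align 8) → ends 16; z at 16 (size 4, align 4) → ends 20; pad 4 to align 8 for target; target at 24 (size 8, align 8) → ends 32; total 32 bytes, alignment 8
id at 0 (size 8, align 1) → ends 8
score at 8 (size 4, align 1) → ends 12
e at 12 (size 32, align 1) → ends 44
within Block: target at 24
12 + 24 = 36

36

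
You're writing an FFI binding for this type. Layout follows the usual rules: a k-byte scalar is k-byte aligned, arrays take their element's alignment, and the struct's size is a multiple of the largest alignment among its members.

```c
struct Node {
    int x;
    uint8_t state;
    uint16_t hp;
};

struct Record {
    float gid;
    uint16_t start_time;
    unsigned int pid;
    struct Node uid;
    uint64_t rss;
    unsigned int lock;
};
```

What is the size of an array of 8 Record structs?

Node: @0: x [4B, align 4] → 4; @4: state [1B, align 1] → 5; +1 pad (align 2); @6: hp [2B, align 2] → 8; size 8, align 4
@0: gid [4B, align 4] → 4
@4: start_time [2B, align 2] → 6
+2 pad (align 4)
@8: pid [4B, align 4] → 12
@12: uid [8B, align 4] → 20
+4 pad (align 8)
@24: rss [8B, align 8] → 32
@32: lock [4B, align 4] → 36
+4 tail pad (align 8)
size 40, align 8
array of 8: 8 × 40 = 320

320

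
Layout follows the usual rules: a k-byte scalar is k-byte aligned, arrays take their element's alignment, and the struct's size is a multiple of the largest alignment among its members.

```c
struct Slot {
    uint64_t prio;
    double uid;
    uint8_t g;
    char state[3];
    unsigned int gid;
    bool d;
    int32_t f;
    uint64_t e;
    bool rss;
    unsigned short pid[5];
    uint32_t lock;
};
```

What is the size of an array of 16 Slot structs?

prio at 0 (size 8, align 8) → ends 8
uid at 8 (size 8, align 8) → ends 16
g at 16 (size 1, align 1) → ends 17
state at 17 (size 3, align 1) → ends 20
gid at 20 (size 4, align 4) → ends 24
d at 24 (size 1, align 1) → ends 25
pad 3 to align 4 for f
f at 28 (size 4, align 4) → ends 32
e at 32 (size 8, align 8) → ends 40
rss at 40 (size 1, align 1) → ends 41
pad 1 to align 2 for pid
pid at 42 (size 10, align 2) → ends 52
lock at 52 (size 4, align 4) → ends 56
total 56 bytes, alignment 8
array of 16: 16 × 56 = 896

896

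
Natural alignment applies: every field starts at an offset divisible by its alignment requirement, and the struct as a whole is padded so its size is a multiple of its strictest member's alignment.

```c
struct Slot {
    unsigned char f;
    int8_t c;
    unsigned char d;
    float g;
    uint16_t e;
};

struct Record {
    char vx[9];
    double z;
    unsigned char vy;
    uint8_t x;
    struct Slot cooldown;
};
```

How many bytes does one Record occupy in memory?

Slot: @0: f [1B, align 1] → 1; @1: c [1B, align 1] → 2; @2: d [1B, align 1] → 3; +1 pad (align 4); @4: g [4B, align 4] → 8; @8: e [2B, align 2] → 10; +2 tail pad (align 4); size 12, align 4
@0: vx [9B, align 1] → 9
+7 pad (align 8)
@16: z [8B, align 8] → 24
@24: vy [1B, align 1] → 25
@25: x [1B, align 1] → 26
+2 pad (align 4)
@28: cooldown [12B, align 4] → 40
size 40, align 8

40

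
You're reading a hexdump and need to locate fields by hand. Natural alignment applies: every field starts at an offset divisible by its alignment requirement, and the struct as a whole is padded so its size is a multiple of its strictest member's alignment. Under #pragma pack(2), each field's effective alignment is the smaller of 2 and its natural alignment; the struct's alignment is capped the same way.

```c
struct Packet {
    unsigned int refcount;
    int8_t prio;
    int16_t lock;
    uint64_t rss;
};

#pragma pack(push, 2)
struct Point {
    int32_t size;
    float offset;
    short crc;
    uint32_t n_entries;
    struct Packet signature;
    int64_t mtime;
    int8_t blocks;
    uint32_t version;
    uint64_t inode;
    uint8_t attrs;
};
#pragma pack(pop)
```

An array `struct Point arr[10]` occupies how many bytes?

540

Packet: refcount at 0 (size 4, align 4) → ends 4; prio at 4 (size 1, align 1) → ends 5; pad 1 to align 2 for lock; lock at 6 (size 2, align 2) → ends 8; rss at 8 (size 8, align 8) → ends 16; total 16 bytes, alignment 8
size at 0 (size 4, align 2) → ends 4
offset at 4 (size 4, align 2) → ends 8
crc at 8 (size 2, align 2) → ends 10
n_entries at 10 (size 4, align 2) → ends 14
signature at 14 (size 16, align 2) → ends 30
mtime at 30 (size 8, align 2) → ends 38
blocks at 38 (size 1, align 1) → ends 39
pad 1 to align 2 for version
version at 40 (size 4, align 2) → ends 44
inode at 44 (size 8, align 2) → ends 52
attrs at 52 (size 1, align 1) → ends 53
tail pad 1 to reach multiple of 2
total 54 bytes, alignment 2
array of 10: 10 × 54 = 540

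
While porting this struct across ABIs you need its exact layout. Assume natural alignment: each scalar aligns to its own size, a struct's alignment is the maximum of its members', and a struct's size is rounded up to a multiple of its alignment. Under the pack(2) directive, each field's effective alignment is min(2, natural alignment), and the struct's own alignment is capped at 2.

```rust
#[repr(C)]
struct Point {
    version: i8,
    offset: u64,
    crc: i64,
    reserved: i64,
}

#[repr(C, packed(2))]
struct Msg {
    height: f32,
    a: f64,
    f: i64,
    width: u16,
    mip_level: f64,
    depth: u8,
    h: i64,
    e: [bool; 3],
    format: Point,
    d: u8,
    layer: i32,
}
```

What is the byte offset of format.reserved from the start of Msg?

68

Point: version at 0 (size 1, align 1) → ends 1; pad 7 to align 8 for offset; offset at 8 (size 8, align 8) → ends 16; crc at 16 (size 8, align 8) → ends 24; reserved at 24 (size 8, align 8) → ends 32; total 32 bytes, alignment 8
height at 0 (size 4, align 2) → ends 4
a at 4 (size 8, align 2) → ends 12
f at 12 (size 8, align 2) → ends 20
width at 20 (size 2, align 2) → ends 22
mip_level at 22 (size 8, align 2) → ends 30
depth at 30 (size 1, align 1) → ends 31
pad 1 to align 2 for h
h at 32 (size 8, align 2) → ends 40
e at 40 (size 3, align 1) → ends 43
pad 1 to align 2 for format
format at 44 (size 32, align 2) → ends 76
within Point: reserved at 24
44 + 24 = 68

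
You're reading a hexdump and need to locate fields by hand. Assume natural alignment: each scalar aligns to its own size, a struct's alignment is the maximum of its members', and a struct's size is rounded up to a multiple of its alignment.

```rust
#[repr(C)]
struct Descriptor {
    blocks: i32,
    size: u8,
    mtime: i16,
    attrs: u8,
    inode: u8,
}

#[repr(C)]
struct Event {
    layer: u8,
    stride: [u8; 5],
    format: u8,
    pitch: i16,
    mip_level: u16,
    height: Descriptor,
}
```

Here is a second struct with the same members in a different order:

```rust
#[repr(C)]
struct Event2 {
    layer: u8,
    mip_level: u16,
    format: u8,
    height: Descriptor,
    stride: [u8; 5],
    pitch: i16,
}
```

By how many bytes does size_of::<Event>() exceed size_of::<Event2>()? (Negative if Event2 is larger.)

-4

Descriptor: 0..4  blocks  (4B, 4-aligned); 4..5  size  (1B, 1-aligned); 5..6  -- padding (1B); 6..8  mtime  (2B, 2-aligned); 8..9  attrs  (1B, 1-aligned); 9..10  inode  (1B, 1-aligned); 10..12  -- tail padding (2B); sizeof = 12, alignof = 4
0..1  layer  (1B, 1-aligned)
1..6  stride  (5B, 1-aligned)
6..7  format  (1B, 1-aligned)
7..8  -- padding (1B)
8..10  pitch  (2B, 2-aligned)
10..12  mip_level  (2B, 2-aligned)
12..24  height  (12B, 4-aligned)
sizeof = 24, alignof = 4
— Event2 —
0..1  layer  (1B, 1-aligned)
1..2  -- padding (1B)
2..4  mip_level  (2B, 2-aligned)
4..5  format  (1B, 1-aligned)
5..8  -- padding (3B)
8..20  height  (12B, 4-aligned)
20..25  stride  (5B, 1-aligned)
25..26  -- padding (1B)
26..28  pitch  (2B, 2-aligned)
sizeof = 28, alignof = 4
24 − 28 = -4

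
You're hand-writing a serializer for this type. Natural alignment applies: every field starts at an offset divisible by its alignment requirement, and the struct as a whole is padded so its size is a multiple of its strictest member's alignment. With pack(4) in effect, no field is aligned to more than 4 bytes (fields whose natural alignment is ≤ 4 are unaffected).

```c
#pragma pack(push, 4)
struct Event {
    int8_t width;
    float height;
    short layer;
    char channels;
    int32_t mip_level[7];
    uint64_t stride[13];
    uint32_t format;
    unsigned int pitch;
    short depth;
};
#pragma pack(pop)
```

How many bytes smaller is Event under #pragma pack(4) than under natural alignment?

4

natural layout:
  0..1  width  (1B, 1-aligned)
  1..4  -- padding (3B)
  4..8  height  (4B, 4-aligned)
  8..10  layer  (2B, 2-aligned)
  10..11  channels  (1B, 1-aligned)
  11..12  -- padding (1B)
  12..40  mip_level  (28B, 4-aligned)
  40..144  stride  (104B, 8-aligned)
  144..148  format  (4B, 4-aligned)
  148..152  pitch  (4B, 4-aligned)
  152..154  depth  (2B, 2-aligned)
  154..160  -- tail padding (6B)
  sizeof = 160, alignof = 8
packed(4) layout:
  0..1  width  (1B, 1-aligned)
  1..4  -- padding (3B)
  4..8  height  (4B, 4-aligned)
  8..10  layer  (2B, 2-aligned)
  10..11  channels  (1B, 1-aligned)
  11..12  -- padding (1B)
  12..40  mip_level  (28B, 4-aligned)
  40..144  stride  (104B, 4-aligned)
  144..148  format  (4B, 4-aligned)
  148..152  pitch  (4B, 4-aligned)
  152..154  depth  (2B, 2-aligned)
  154..156  -- tail padding (2B)
  sizeof = 156, alignof = 4
160 − 156 = 4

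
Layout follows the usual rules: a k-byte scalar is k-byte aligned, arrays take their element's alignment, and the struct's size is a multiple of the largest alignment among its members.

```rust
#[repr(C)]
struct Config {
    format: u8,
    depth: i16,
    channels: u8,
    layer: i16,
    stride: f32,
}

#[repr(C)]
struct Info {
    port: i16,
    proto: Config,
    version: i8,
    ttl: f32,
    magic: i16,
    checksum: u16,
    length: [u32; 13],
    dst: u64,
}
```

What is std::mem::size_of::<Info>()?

Config: format at 0 (size 1, align 1) → ends 1; pad 1 to align 2 for depth; depth at 2 (size 2, align 2) → ends 4; channels at 4 (size 1, align 1) → ends 5; pad 1 to align 2 for layer; layer at 6 (size 2, align 2) → ends 8; stride at 8 (size 4, align 4) → ends 12; total 12 bytes, alignment 4
port at 0 (size 2, align 2) → ends 2
pad 2 to align 4 for proto
proto at 4 (size 12, align 4) → ends 16
version at 16 (size 1, align 1) → ends 17
pad 3 to align 4 for ttl
ttl at 20 (size 4, align 4) → ends 24
magic at 24 (size 2, align 2) → ends 26
checksum at 26 (size 2, align 2) → ends 28
length at 28 (size 52, align 4) → ends 80
dst at 80 (size 8, align 8) → ends 88
total 88 bytes, alignment 8

88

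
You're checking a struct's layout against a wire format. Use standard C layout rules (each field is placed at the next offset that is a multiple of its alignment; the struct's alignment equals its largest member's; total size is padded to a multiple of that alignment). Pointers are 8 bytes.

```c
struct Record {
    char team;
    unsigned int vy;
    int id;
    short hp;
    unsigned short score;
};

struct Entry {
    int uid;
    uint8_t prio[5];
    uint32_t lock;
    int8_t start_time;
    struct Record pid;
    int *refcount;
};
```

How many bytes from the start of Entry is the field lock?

Record: @0: team [1B, align 1] → 1; +3 pad (align 4); @4: vy [4B, align 4] → 8; @8: id [4B, align 4] → 12; @12: hp [2B, align 2] → 14; @14: score [2B, align 2] → 16; size 16, align 4
@0: uid [4B, align 4] → 4
@4: prio [5B, align 1] → 9
+3 pad (align 4)
@12: lock [4B, align 4] → 16

12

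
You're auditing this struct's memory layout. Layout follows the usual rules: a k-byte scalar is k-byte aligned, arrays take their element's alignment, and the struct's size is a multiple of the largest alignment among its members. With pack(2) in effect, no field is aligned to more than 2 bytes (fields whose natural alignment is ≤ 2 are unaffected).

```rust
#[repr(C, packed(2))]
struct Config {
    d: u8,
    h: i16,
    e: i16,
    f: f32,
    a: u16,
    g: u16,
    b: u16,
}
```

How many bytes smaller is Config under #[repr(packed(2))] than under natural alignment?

4

natural layout:
  @0: d [1B, align 1] → 1
  +1 pad (align 2)
  @2: h [2B, align 2] → 4
  @4: e [2B, align 2] → 6
  +2 pad (align 4)
  @8: f [4B, align 4] → 12
  @12: a [2B, align 2] → 14
  @14: g [2B, align 2] → 16
  @16: b [2B, align 2] → 18
  +2 tail pad (align 4)
  size 20, align 4
packed(2) layout:
  @0: d [1B, align 1] → 1
  +1 pad (align 2)
  @2: h [2B, align 2] → 4
  @4: e [2B, align 2] → 6
  @6: f [4B, align 2] → 10
  @10: a [2B, align 2] → 12
  @12: g [2B, align 2] → 14
  @14: b [2B, align 2] → 16
  size 16, align 2
20 − 16 = 4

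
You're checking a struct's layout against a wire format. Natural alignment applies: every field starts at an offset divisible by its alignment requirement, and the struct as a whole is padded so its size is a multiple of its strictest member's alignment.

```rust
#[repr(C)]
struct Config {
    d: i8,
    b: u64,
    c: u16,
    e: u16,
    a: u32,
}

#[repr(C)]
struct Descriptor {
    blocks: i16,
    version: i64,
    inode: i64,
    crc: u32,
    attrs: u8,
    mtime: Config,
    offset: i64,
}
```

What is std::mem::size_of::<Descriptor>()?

Config: 0..1  d  (1B, 1-aligned); 1..8  -- padding (7B); 8..16  b  (8B, 8-aligned); 16..18  c  (2B, 2-aligned); 18..20  e  (2B, 2-aligned); 20..24  a  (4B, 4-aligned); sizeof = 24, alignof = 8
0..2  blocks  (2B, 2-aligned)
2..8  -- padding (6B)
8..16  version  (8B, 8-aligned)
16..24  inode  (8B, 8-aligned)
24..28  crc  (4B, 4-aligned)
28..29  attrs  (1B, 1-aligned)
29..32  -- padding (3B)
32..56  mtime  (24B, 8-aligned)
56..64  offset  (8B, 8-aligned)
sizeof = 64, alignof = 8

64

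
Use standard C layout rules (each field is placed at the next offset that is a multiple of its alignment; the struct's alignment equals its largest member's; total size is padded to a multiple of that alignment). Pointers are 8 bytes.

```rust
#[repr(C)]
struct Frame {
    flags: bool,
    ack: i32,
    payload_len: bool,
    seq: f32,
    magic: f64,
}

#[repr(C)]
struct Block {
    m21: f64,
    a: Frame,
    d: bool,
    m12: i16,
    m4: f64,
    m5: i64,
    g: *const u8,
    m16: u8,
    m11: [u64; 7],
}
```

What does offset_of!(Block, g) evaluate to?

Frame: 0..1  flags  (1B, 1-aligned); 1..4  -- padding (3B); 4..8  ack  (4B, 4-aligned); 8..9  payload_len  (1B, 1-aligned); 9..12  -- padding (3B); 12..16  seq  (4B, 4-aligned); 16..24  magic  (8B, 8-aligned); sizeof = 24, alignof = 8
0..8  m21  (8B, 8-aligned)
8..32  a  (24B, 8-aligned)
32..33  d  (1B, 1-aligned)
33..34  -- padding (1B)
34..36  m12  (2B, 2-aligned)
36..40  -- padding (4B)
40..48  m4  (8B, 8-aligned)
48..56  m5  (8B, 8-aligned)
56..64  g  (8B, 8-aligned)

56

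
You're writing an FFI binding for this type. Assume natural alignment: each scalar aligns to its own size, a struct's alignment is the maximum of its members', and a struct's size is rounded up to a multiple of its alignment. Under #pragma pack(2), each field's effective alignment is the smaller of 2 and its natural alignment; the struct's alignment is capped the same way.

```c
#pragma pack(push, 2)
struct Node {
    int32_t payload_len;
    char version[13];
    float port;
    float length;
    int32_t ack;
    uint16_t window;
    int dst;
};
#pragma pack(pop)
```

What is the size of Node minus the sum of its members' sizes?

1

@0: payload_len [4B, align 2] → 4
@4: version [13B, align 1] → 17
+1 pad (align 2)
@18: port [4B, align 2] → 22
@22: length [4B, align 2] → 26
@26: ack [4B, align 2] → 30
@30: window [2B, align 2] → 32
@32: dst [4B, align 2] → 36
size 36, align 2
data bytes 35, size 36 → padding 1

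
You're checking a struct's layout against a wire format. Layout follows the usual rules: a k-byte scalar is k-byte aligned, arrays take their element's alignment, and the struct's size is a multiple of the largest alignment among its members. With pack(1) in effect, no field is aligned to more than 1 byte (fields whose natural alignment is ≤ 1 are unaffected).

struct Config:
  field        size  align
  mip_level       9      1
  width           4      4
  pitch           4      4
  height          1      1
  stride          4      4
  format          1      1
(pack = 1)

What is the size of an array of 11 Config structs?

0..9  mip_level  (9B, 1-aligned)
9..13  width  (4B, 1-aligned)
13..17  pitch  (4B, 1-aligned)
17..18  height  (1B, 1-aligned)
18..22  stride  (4B, 1-aligned)
22..23  format  (1B, 1-aligned)
sizeof = 23, alignof = 1
array of 11: 11 × 23 = 253

253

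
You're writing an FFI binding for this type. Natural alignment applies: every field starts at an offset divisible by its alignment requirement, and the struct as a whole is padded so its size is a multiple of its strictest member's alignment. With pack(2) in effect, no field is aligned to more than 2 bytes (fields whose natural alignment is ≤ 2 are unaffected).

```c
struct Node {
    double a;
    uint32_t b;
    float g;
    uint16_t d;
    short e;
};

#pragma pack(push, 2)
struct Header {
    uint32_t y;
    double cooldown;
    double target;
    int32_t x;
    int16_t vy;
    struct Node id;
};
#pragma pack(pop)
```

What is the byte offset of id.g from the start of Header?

38

Node: a at 0 (size 8, align 8) → ends 8; b at 8 (size 4, align 4) → ends 12; g at 12 (size 4, align 4) → ends 16; d at 16 (size 2, align 2) → ends 18; e at 18 (size 2, align 2) → ends 20; tail pad 4 to reach multiple of 8; total 24 bytes, alignment 8
y at 0 (size 4, align 2) → ends 4
cooldown at 4 (size 8, align 2) → ends 12
target at 12 (size 8, align 2) → ends 20
x at 20 (size 4, align 2) → ends 24
vy at 24 (size 2, align 2) → ends 26
id at 26 (size 24, align 2) → ends 50
within Node: g at 12
26 + 12 = 38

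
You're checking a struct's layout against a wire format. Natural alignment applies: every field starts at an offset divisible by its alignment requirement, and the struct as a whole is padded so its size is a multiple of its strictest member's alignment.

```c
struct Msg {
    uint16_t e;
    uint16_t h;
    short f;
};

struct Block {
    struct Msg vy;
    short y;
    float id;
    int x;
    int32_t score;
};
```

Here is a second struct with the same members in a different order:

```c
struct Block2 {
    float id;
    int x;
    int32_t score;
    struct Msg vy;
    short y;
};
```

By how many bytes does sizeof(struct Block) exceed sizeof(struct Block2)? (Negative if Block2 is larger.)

Msg: e at 0 (size 2, align 2) → ends 2; h at 2 (size 2, align 2) → ends 4; f at 4 (size 2, align 2) → ends 6; total 6 bytes, alignment 2
vy at 0 (size 6, align 2) → ends 6
y at 6 (size 2, align 2) → ends 8
id at 8 (size 4, align 4) → ends 12
x at 12 (size 4, align 4) → ends 16
score at 16 (size 4, align 4) → ends 20
total 20 bytes, alignment 4
— Block2 —
id at 0 (size 4, align 4) → ends 4
x at 4 (size 4, align 4) → ends 8
score at 8 (size 4, align 4) → ends 12
vy at 12 (size 6, align 2) → ends 18
y at 18 (size 2, align 2) → ends 20
total 20 bytes, alignment 4
20 − 20 = 0

0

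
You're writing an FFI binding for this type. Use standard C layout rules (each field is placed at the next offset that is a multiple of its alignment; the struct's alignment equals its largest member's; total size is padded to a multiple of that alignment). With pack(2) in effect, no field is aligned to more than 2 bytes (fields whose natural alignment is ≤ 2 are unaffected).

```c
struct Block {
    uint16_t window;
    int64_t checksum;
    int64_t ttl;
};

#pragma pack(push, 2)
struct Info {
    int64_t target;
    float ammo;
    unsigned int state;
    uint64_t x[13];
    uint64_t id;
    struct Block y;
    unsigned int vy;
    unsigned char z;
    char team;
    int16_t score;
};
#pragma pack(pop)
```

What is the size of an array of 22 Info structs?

3520

Block: 0..2  window  (2B, 2-aligned); 2..8  -- padding (6B); 8..16  checksum  (8B, 8-aligned); 16..24  ttl  (8B, 8-aligned); sizeof = 24, alignof = 8
0..8  target  (8B, 2-aligned)
8..12  ammo  (4B, 2-aligned)
12..16  state  (4B, 2-aligned)
16..120  x  (104B, 2-aligned)
120..128  id  (8B, 2-aligned)
128..152  y  (24B, 2-aligned)
152..156  vy  (4B, 2-aligned)
156..157  z  (1B, 1-aligned)
157..158  team  (1B, 1-aligned)
158..160  score  (2B, 2-aligned)
sizeof = 160, alignof = 2
array of 22: 22 × 160 = 3520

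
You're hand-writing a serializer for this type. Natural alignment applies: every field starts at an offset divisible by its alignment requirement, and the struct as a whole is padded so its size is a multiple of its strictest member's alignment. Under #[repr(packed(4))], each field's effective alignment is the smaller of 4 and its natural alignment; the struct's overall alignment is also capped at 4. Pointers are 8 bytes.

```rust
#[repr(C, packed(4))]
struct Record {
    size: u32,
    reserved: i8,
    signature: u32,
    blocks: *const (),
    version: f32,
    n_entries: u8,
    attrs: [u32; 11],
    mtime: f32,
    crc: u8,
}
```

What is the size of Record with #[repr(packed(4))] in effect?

80

0..4  size  (4B, 4-aligned)
4..5  reserved  (1B, 1-aligned)
5..8  -- padding (3B)
8..12  signature  (4B, 4-aligned)
12..20  blocks  (8B, 4-aligned)
20..24  version  (4B, 4-aligned)
24..25  n_entries  (1B, 1-aligned)
25..28  -- padding (3B)
28..72  attrs  (44B, 4-aligned)
72..76  mtime  (4B, 4-aligned)
76..77  crc  (1B, 1-aligned)
77..80  -- tail padding (3B)
sizeof = 80, alignof = 4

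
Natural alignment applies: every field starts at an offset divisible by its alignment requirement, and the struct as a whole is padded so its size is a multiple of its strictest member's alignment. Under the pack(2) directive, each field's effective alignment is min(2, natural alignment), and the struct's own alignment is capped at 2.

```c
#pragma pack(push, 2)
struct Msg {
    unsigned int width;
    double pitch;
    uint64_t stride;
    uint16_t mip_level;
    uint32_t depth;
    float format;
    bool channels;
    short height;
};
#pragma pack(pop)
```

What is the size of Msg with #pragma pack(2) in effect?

34

@0: width [4B, align 2] → 4
@4: pitch [8B, align 2] → 12
@12: stride [8B, align 2] → 20
@20: mip_level [2B, align 2] → 22
@22: depth [4B, align 2] → 26
@26: format [4B, align 2] → 30
@30: channels [1B, align 1] → 31
+1 pad (align 2)
@32: height [2B, align 2] → 34
size 34, align 2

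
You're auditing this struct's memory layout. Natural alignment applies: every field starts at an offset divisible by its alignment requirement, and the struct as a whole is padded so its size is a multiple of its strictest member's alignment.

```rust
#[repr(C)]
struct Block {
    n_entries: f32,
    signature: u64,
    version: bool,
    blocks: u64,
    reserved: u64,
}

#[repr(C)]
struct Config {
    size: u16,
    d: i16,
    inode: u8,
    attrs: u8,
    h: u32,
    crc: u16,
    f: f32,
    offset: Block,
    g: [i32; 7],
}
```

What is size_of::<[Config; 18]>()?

Block: @0: n_entries [4B, align 4] → 4; +4 pad (align 8); @8: signature [8B, align 8] → 16; @16: version [1B, align 1] → 17; +7 pad (align 8); @24: blocks [8B, align 8] → 32; @32: reserved [8B, align 8] → 40; size 40, align 8
@0: size [2B, align 2] → 2
@2: d [2B, align 2] → 4
@4: inode [1B, align 1] → 5
@5: attrs [1B, align 1] → 6
+2 pad (align 4)
@8: h [4B, align 4] → 12
@12: crc [2B, align 2] → 14
+2 pad (align 4)
@16: f [4B, align 4] → 20
+4 pad (align 8)
@24: offset [40B, align 8] → 64
@64: g [28B, align 4] → 92
+4 tail pad (align 8)
size 96, align 8
array of 18: 18 × 96 = 1728

1728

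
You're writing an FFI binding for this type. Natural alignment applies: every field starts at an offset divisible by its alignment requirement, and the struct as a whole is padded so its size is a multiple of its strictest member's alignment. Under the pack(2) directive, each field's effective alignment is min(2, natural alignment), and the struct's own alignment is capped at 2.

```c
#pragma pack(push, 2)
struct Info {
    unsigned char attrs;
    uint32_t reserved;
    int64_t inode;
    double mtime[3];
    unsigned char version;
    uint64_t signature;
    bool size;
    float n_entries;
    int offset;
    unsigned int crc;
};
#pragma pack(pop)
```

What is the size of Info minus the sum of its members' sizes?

0..1  attrs  (1B, 1-aligned)
1..2  -- padding (1B)
2..6  reserved  (4B, 2-aligned)
6..14  inode  (8B, 2-aligned)
14..38  mtime  (24B, 2-aligned)
38..39  version  (1B, 1-aligned)
39..40  -- padding (1B)
40..48  signature  (8B, 2-aligned)
48..49  size  (1B, 1-aligned)
49..50  -- padding (1B)
50..54  n_entries  (4B, 2-aligned)
54..58  offset  (4B, 2-aligned)
58..62  crc  (4B, 2-aligned)
sizeof = 62, alignof = 2
data bytes 59, size 62 → padding 3

3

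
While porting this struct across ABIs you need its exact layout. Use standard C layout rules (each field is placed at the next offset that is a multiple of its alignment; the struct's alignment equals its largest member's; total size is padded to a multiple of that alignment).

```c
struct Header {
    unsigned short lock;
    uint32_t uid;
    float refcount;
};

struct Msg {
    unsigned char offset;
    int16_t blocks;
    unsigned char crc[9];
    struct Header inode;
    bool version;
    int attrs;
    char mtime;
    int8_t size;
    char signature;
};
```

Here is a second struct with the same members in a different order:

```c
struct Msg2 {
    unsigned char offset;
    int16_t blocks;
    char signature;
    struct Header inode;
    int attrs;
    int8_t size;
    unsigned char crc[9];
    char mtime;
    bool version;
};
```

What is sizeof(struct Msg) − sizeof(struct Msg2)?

Header: lock at 0 (size 2, align 2) → ends 2; pad 2 to align 4 for uid; uid at 4 (size 4, align 4) → ends 8; refcount at 8 (size 4, align 4) → ends 12; total 12 bytes, alignment 4
offset at 0 (size 1, align 1) → ends 1
pad 1 to align 2 for blocks
blocks at 2 (size 2, align 2) → ends 4
crc at 4 (size 9, align 1) → ends 13
pad 3 to align 4 for inode
inode at 16 (size 12, align 4) → ends 28
version at 28 (size 1, align 1) → ends 29
pad 3 to align 4 for attrs
attrs at 32 (size 4, align 4) → ends 36
mtime at 36 (size 1, align 1) → ends 37
size at 37 (size 1, align 1) → ends 38
signature at 38 (size 1, align 1) → ends 39
tail pad 1 to reach multiple of 4
total 40 bytes, alignment 4
— Msg2 —
offset at 0 (size 1, align 1) → ends 1
pad 1 to align 2 for blocks
blocks at 2 (size 2, align 2) → ends 4
signature at 4 (size 1, align 1) → ends 5
pad 3 to align 4 for inode
inode at 8 (size 12, align 4) → ends 20
attrs at 20 (size 4, align 4) → ends 24
size at 24 (size 1, align 1) → ends 25
crc at 25 (size 9, align 1) → ends 34
mtime at 34 (size 1, align 1) → ends 35
version at 35 (size 1, align 1) → ends 36
total 36 bytes, alignment 4
40 − 36 = 4

4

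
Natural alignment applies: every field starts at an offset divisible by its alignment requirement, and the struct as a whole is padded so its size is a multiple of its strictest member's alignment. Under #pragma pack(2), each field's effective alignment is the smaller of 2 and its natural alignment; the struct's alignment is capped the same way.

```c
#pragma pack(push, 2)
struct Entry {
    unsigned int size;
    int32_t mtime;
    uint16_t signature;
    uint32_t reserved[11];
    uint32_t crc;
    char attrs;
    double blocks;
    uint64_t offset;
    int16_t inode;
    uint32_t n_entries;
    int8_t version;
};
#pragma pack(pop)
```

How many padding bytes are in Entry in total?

@0: size [4B, align 2] → 4
@4: mtime [4B, align 2] → 8
@8: signature [2B, align 2] → 10
@10: reserved [44B, align 2] → 54
@54: crc [4B, align 2] → 58
@58: attrs [1B, align 1] → 59
+1 pad (align 2)
@60: blocks [8B, align 2] → 68
@68: offset [8B, align 2] → 76
@76: inode [2B, align 2] → 78
@78: n_entries [4B, align 2] → 82
@82: version [1B, align 1] → 83
+1 tail pad (align 2)
size 84, align 2
data bytes 82, size 84 → padding 2

2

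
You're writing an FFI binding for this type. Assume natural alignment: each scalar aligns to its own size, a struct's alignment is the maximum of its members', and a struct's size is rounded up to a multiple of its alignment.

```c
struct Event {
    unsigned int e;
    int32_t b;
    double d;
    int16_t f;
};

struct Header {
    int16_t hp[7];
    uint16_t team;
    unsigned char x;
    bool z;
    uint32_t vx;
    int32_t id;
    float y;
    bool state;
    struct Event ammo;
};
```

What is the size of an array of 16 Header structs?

1024

Event: @0: e [4B, align 4] → 4; @4: b [4B, align 4] → 8; @8: d [8B, align 8] → 16; @16: f [2B, align 2] → 18; +6 tail pad (align 8); size 24, align 8
@0: hp [14B, align 2] → 14
@14: team [2B, align 2] → 16
@16: x [1B, align 1] → 17
@17: z [1B, align 1] → 18
+2 pad (align 4)
@20: vx [4B, align 4] → 24
@24: id [4B, align 4] → 28
@28: y [4B, align 4] → 32
@32: state [1B, align 1] → 33
+7 pad (align 8)
@40: ammo [24B, align 8] → 64
size 64, align 8
array of 16: 16 × 64 = 1024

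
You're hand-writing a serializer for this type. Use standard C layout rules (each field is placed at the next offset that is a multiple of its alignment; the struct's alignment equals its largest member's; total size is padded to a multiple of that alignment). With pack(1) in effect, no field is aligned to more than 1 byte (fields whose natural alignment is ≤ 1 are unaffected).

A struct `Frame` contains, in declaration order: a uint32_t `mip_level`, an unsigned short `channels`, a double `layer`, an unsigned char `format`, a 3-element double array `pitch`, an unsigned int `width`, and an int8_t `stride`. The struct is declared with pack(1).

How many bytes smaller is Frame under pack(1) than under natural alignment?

natural layout:
  mip_level at 0 (size 4, align 4) → ends 4
  channels at 4 (size 2, align 2) → ends 6
  pad 2 to align 8 for layer
  layer at 8 (size 8, align 8) → ends 16
  format at 16 (size 1, align 1) → ends 17
  pad 7 to align 8 for pitch
  pitch at 24 (size 24, align 8) → ends 48
  width at 48 (size 4, align 4) → ends 52
  stride at 52 (size 1, align 1) → ends 53
  tail pad 3 to reach multiple of 8
  total 56 bytes, alignment 8
packed(1) layout:
  mip_level at 0 (size 4, align 1) → ends 4
  channels at 4 (size 2, align 1) → ends 6
  layer at 6 (size 8, align 1) → ends 14
  format at 14 (size 1, align 1) → ends 15
  pitch at 15 (size 24, align 1) → ends 39
  width at 39 (size 4, align 1) → ends 43
  stride at 43 (size 1, align 1) → ends 44
  total 44 bytes, alignment 1
56 − 44 = 12

12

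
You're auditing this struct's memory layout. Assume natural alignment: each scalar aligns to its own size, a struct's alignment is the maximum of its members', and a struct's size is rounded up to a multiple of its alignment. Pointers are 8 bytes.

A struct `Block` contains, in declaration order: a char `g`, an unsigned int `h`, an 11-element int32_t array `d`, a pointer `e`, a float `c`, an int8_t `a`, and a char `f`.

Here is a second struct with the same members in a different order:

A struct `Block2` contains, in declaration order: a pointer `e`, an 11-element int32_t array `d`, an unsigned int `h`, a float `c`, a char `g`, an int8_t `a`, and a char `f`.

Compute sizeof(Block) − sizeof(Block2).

@0: g [1B, align 1] → 1
+3 pad (align 4)
@4: h [4B, align 4] → 8
@8: d [44B, align 4] → 52
+4 pad (align 8)
@56: e [8B, align 8] → 64
@64: c [4B, align 4] → 68
@68: a [1B, align 1] → 69
@69: f [1B, align 1] → 70
+2 tail pad (align 8)
size 72, align 8
— Block2 —
@0: e [8B, align 8] → 8
@8: d [44B, align 4] → 52
@52: h [4B, align 4] → 56
@56: c [4B, align 4] → 60
@60: g [1B, align 1] → 61
@61: a [1B, align 1] → 62
@62: f [1B, align 1] → 63
+1 tail pad (align 8)
size 64, align 8
72 − 64 = 8

8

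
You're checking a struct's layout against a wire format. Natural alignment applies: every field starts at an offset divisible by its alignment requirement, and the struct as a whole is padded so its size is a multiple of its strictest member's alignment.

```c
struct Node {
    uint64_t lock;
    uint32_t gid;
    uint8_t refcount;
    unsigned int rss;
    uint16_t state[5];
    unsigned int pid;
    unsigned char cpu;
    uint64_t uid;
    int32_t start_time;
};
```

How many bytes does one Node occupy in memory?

lock at 0 (size 8, align 8) → ends 8
gid at 8 (size 4, align 4) → ends 12
refcount at 12 (size 1, align 1) → ends 13
pad 3 to align 4 for rss
rss at 16 (size 4, align 4) → ends 20
state at 20 (size 10, align 2) → ends 30
pad 2 to align 4 for pid
pid at 32 (size 4, align 4) → ends 36
cpu at 36 (size 1, align 1) → ends 37
pad 3 to align 8 for uid
uid at 40 (size 8, align 8) → ends 48
start_time at 48 (size 4, align 4) → ends 52
tail pad 4 to reach multiple of 8
total 56 bytes, alignment 8

56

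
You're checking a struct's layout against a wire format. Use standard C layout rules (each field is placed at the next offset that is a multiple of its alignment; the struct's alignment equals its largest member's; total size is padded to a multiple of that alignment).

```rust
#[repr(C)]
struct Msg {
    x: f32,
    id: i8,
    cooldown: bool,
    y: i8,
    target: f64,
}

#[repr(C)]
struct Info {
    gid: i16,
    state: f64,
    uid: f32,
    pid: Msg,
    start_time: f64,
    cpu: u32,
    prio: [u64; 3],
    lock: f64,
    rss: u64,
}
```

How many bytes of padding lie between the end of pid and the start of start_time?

0

Msg: x at 0 (size 4, align 4) → ends 4; id at 4 (size 1, align 1) → ends 5; cooldown at 5 (size 1, align 1) → ends 6; y at 6 (size 1, align 1) → ends 7; pad 1 to align 8 for target; target at 8 (size 8, align 8) → ends 16; total 16 bytes, alignment 8
gid at 0 (size 2, align 2) → ends 2
pad 6 to align 8 for state
state at 8 (size 8, align 8) → ends 16
uid at 16 (size 4, align 4) → ends 20
pad 4 to align 8 for pid
pid at 24 (size 16, align 8) → ends 40
start_time at 40 (size 8, align 8) → ends 48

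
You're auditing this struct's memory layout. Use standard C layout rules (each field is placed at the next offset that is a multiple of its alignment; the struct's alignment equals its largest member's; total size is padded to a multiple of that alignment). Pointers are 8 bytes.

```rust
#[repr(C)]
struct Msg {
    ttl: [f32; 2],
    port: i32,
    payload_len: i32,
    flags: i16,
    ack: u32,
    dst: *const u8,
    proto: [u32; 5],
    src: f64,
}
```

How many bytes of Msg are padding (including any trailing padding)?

@0: ttl [8B, align 4] → 8
@8: port [4B, align 4] → 12
@12: payload_len [4B, align 4] → 16
@16: flags [2B, align 2] → 18
+2 pad (align 4)
@20: ack [4B, align 4] → 24
@24: dst [8B, align 8] → 32
@32: proto [20B, align 4] → 52
+4 pad (align 8)
@56: src [8B, align 8] → 64
size 64, align 8
data bytes 58, size 64 → padding 6

6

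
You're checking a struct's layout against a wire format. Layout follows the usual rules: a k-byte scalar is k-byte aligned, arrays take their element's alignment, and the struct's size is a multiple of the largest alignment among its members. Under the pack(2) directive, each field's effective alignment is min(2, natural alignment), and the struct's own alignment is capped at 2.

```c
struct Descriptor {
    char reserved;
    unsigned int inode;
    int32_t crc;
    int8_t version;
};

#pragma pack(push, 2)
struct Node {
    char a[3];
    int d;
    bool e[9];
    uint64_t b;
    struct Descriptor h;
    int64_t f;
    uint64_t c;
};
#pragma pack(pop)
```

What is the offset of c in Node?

50

Descriptor: 0..1  reserved  (1B, 1-aligned); 1..4  -- padding (3B); 4..8  inode  (4B, 4-aligned); 8..12  crc  (4B, 4-aligned); 12..13  version  (1B, 1-aligned); 13..16  -- tail padding (3B); sizeof = 16, alignof = 4
0..3  a  (3B, 1-aligned)
3..4  -- padding (1B)
4..8  d  (4B, 2-aligned)
8..17  e  (9B, 1-aligned)
17..18  -- padding (1B)
18..26  b  (8B, 2-aligned)
26..42  h  (16B, 2-aligned)
42..50  f  (8B, 2-aligned)
50..58  c  (8B, 2-aligned)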